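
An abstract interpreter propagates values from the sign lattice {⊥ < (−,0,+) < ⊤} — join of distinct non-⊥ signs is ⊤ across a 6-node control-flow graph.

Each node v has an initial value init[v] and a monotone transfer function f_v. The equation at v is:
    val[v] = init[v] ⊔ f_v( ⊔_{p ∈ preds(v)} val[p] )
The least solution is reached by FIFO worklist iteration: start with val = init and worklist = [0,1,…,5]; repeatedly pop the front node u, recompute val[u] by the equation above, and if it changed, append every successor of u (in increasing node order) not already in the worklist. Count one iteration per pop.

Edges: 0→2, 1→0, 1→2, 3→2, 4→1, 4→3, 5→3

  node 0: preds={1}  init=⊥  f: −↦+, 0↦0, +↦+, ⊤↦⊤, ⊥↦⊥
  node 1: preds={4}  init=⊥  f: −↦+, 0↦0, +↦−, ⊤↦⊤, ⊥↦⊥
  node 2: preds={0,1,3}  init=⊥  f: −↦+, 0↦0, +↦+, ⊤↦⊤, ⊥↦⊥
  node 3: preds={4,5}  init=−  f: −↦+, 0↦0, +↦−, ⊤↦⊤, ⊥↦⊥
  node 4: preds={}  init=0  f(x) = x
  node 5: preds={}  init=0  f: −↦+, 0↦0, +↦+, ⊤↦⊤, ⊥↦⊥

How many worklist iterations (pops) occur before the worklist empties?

8

Iteration log — 8 steps:
  step 1. node 0  ⊔preds=⊥  new=⊥  stable
  step 2. node 1  ⊔preds=0  new=0  old=⊥  +wl: 0
  step 3. node 2  ⊔preds=⊤  new=⊤  old=⊥  +wl: 
  step 4. node 3  ⊔preds=0  new=⊤  old=−  +wl: 2
  step 5. node 4  ⊔preds=⊥  new=0  stable
  step 6. node 5  ⊔preds=⊥  new=0  stable
  step 7. node 0  ⊔preds=0  new=0  old=⊥  +wl: 
  step 8. node 2  ⊔preds=⊤  new=⊤  stable

Least fixpoint reached:
  node 0: 0
  node 1: 0
  node 2: ⊤
  node 3: ⊤
  node 4: 0
  node 5: 0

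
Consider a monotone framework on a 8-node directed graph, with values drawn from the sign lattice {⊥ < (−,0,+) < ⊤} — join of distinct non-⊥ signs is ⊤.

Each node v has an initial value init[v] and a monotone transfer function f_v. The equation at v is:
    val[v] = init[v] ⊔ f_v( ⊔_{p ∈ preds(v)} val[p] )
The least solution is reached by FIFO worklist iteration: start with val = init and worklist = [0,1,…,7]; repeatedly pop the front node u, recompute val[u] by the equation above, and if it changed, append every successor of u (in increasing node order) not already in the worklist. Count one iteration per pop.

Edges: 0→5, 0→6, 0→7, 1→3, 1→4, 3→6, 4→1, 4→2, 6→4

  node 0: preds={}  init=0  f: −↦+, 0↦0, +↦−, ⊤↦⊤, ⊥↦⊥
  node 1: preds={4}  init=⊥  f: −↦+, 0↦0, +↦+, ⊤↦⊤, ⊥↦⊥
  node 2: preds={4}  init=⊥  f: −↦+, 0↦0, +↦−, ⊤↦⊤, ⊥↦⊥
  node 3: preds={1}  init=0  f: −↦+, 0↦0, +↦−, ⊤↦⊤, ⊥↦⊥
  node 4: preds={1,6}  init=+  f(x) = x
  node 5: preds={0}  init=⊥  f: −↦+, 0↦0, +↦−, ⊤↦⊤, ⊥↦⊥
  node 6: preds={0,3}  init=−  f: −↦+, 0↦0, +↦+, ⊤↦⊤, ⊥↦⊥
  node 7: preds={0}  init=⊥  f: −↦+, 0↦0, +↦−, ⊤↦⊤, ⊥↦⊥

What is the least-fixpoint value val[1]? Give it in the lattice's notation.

Trace (12 dequeues):
  [1] u=0 | in ⊥ | out 0 | ==
  [2] u=1 | in + | out + | prev ⊥ | push {}
  [3] u=2 | in + | out − | prev ⊥ | push {}
  [4] u=3 | in + | out ⊤ | prev 0 | push {}
  [5] u=4 | in ⊤ | out ⊤ | prev + | push {1,2}
  [6] u=5 | in 0 | out 0 | prev ⊥ | push {}
  [7] u=6 | in ⊤ | out ⊤ | prev − | push {4}
  [8] u=7 | in 0 | out 0 | prev ⊥ | push {}
  [9] u=1 | in ⊤ | out ⊤ | prev + | push {3}
  [10] u=2 | in ⊤ | out ⊤ | prev − | push {}
  [11] u=4 | in ⊤ | out ⊤ | ==
  [12] u=3 | in ⊤ | out ⊤ | ==

Converged values:
  [0] 0
  [1] ⊤
  [2] ⊤
  [3] ⊤
  [4] ⊤
  [5] 0
  [6] ⊤
  [7] 0

⊤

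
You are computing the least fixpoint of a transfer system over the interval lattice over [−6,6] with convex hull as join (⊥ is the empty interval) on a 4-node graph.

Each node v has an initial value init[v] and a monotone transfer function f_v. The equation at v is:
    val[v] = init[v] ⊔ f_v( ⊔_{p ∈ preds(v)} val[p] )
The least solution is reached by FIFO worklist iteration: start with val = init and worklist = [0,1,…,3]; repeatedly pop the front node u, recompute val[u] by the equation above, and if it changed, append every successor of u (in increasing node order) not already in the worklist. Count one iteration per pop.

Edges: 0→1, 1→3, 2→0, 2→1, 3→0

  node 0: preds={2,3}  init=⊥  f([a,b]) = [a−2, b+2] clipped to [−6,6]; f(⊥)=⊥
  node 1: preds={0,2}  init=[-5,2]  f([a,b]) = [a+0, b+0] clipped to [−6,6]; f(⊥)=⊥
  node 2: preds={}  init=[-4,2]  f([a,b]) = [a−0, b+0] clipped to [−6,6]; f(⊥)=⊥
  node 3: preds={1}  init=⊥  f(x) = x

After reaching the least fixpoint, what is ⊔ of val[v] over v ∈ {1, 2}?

Worklist (8 pops):
  #1 pop 0: in=[-4,2] → [-6,4] (was ⊥); enqueue []
  #2 pop 1: in=[-6,4] → [-6,4] (was [-5,2]); enqueue []
  #3 pop 2: in=⊥ → [-4,2] (no change)
  #4 pop 3: in=[-6,4] → [-6,4] (was ⊥); enqueue [0]
  #5 pop 0: in=[-6,4] → [-6,6] (was [-6,4]); enqueue [1]
  #6 pop 1: in=[-6,6] → [-6,6] (was [-6,4]); enqueue [3]
  #7 pop 3: in=[-6,6] → [-6,6] (was [-6,4]); enqueue [0]
  #8 pop 0: in=[-6,6] → [-6,6] (no change)

Fixpoint:
  val[0] = [-6,6]
  val[1] = [-6,6]
  val[2] = [-4,2]
  val[3] = [-6,6]

[-6,6]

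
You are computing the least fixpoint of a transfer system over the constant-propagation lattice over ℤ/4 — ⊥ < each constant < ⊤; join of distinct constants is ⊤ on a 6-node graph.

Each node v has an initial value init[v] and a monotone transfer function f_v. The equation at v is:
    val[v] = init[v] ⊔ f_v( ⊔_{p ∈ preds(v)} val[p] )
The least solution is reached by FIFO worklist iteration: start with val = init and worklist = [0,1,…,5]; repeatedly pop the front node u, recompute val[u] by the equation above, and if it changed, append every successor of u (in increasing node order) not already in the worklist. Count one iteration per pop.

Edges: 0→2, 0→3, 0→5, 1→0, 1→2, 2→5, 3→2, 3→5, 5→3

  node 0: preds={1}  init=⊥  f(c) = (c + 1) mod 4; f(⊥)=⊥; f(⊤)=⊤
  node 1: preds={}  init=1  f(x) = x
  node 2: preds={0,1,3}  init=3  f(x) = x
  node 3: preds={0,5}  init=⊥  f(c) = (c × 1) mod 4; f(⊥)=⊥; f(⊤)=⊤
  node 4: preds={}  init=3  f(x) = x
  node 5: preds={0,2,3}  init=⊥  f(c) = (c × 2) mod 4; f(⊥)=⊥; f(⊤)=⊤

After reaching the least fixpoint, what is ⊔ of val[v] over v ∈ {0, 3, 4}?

⊤

Iteration log — 10 steps:
  step 1. node 0  ⊔preds=1  new=2  old=⊥  +wl: 
  step 2. node 1  ⊔preds=⊥  new=1  stable
  step 3. node 2  ⊔preds=⊤  new=⊤  old=3  +wl: 
  step 4. node 3  ⊔preds=2  new=2  old=⊥  +wl: 2
  step 5. node 4  ⊔preds=⊥  new=3  stable
  step 6. node 5  ⊔preds=⊤  new=⊤  old=⊥  +wl: 3
  step 7. node 2  ⊔preds=⊤  new=⊤  stable
  step 8. node 3  ⊔preds=⊤  new=⊤  old=2  +wl: 2,5
  step 9. node 2  ⊔preds=⊤  new=⊤  stable
  step 10. node 5  ⊔preds=⊤  new=⊤  stable

Least fixpoint reached:
  node 0: 2
  node 1: 1
  node 2: ⊤
  node 3: ⊤
  node 4: 3
  node 5: ⊤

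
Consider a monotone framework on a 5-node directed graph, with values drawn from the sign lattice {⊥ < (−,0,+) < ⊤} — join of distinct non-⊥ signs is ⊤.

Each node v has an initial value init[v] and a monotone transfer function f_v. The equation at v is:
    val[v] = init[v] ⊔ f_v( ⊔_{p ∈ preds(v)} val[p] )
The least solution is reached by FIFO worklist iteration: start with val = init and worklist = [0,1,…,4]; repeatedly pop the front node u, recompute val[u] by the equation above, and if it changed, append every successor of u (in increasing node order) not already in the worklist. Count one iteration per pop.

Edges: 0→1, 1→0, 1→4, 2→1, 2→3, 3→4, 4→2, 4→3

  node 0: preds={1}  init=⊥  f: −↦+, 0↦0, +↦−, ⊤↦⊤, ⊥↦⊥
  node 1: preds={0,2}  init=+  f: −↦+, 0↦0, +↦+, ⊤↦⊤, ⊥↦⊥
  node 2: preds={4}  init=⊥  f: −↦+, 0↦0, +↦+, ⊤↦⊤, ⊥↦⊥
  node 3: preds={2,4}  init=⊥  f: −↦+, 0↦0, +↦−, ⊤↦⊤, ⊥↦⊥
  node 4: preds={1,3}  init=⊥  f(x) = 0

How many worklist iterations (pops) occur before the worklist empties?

11

Trace (11 dequeues):
  [1] u=0 | in + | out − | prev ⊥ | push {}
  [2] u=1 | in − | out + | ==
  [3] u=2 | in ⊥ | out ⊥ | ==
  [4] u=3 | in ⊥ | out ⊥ | ==
  [5] u=4 | in + | out 0 | prev ⊥ | push {2,3}
  [6] u=2 | in 0 | out 0 | prev ⊥ | push {1}
  [7] u=3 | in 0 | out 0 | prev ⊥ | push {4}
  [8] u=1 | in ⊤ | out ⊤ | prev + | push {0}
  [9] u=4 | in ⊤ | out 0 | ==
  [10] u=0 | in ⊤ | out ⊤ | prev − | push {1}
  [11] u=1 | in ⊤ | out ⊤ | ==

Converged values:
  [0] ⊤
  [1] ⊤
  [2] 0
  [3] 0
  [4] 0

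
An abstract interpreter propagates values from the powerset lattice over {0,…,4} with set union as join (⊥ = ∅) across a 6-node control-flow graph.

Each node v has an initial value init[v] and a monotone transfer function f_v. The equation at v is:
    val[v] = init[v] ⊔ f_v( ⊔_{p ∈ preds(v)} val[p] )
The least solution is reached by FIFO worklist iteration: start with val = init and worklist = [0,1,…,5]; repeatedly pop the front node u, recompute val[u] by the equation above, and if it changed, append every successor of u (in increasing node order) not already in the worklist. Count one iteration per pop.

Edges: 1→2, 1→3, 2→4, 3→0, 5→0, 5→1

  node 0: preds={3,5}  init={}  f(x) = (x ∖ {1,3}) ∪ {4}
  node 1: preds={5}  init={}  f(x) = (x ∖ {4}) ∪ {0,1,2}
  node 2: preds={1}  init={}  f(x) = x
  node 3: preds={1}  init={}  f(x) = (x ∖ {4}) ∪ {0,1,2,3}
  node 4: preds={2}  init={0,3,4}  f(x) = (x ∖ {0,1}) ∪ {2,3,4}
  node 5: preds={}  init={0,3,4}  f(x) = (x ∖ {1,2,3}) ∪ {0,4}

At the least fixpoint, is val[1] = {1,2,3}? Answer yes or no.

no

Iteration log — 7 steps:
  step 1. node 0  ⊔preds={0,3,4}  new={0,4}  old={}  +wl: 
  step 2. node 1  ⊔preds={0,3,4}  new={0,1,2,3}  old={}  +wl: 
  step 3. node 2  ⊔preds={0,1,2,3}  new={0,1,2,3}  old={}  +wl: 
  step 4. node 3  ⊔preds={0,1,2,3}  new={0,1,2,3}  old={}  +wl: 0
  step 5. node 4  ⊔preds={0,1,2,3}  new={0,2,3,4}  old={0,3,4}  +wl: 
  step 6. node 5  ⊔preds={}  new={0,3,4}  stable
  step 7. node 0  ⊔preds={0,1,2,3,4}  new={0,2,4}  old={0,4}  +wl: 

Least fixpoint reached:
  node 0: {0,2,4}
  node 1: {0,1,2,3}
  node 2: {0,1,2,3}
  node 3: {0,1,2,3}
  node 4: {0,2,3,4}
  node 5: {0,3,4}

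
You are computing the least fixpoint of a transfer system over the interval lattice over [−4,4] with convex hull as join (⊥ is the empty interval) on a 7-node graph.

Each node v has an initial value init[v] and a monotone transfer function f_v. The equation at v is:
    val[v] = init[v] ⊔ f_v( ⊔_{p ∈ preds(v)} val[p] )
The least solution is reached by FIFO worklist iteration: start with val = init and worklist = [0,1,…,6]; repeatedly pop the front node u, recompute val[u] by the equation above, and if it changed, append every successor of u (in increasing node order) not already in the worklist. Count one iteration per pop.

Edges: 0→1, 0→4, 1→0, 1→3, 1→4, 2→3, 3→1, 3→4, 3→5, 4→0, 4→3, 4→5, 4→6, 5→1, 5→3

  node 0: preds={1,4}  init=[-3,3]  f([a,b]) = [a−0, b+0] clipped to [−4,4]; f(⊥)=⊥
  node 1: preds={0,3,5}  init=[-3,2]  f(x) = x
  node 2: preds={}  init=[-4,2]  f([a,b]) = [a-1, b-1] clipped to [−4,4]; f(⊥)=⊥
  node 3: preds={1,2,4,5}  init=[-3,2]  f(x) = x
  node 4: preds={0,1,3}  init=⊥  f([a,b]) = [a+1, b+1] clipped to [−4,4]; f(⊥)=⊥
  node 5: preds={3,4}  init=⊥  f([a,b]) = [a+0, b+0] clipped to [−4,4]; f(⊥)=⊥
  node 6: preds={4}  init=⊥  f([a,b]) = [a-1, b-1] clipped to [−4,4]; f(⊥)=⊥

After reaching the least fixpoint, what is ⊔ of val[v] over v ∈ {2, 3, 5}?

Iteration log — 15 steps:
  step 1. node 0  ⊔preds=[-3,2]  new=[-3,3]  stable
  step 2. node 1  ⊔preds=[-3,3]  new=[-3,3]  old=[-3,2]  +wl: 0
  step 3. node 2  ⊔preds=⊥  new=[-4,2]  stable
  step 4. node 3  ⊔preds=[-4,3]  new=[-4,3]  old=[-3,2]  +wl: 1
  step 5. node 4  ⊔preds=[-4,3]  new=[-3,4]  old=⊥  +wl: 3
  step 6. node 5  ⊔preds=[-4,4]  new=[-4,4]  old=⊥  +wl: 
  step 7. node 6  ⊔preds=[-3,4]  new=[-4,3]  old=⊥  +wl: 
  step 8. node 0  ⊔preds=[-3,4]  new=[-3,4]  old=[-3,3]  +wl: 4
  step 9. node 1  ⊔preds=[-4,4]  new=[-4,4]  old=[-3,3]  +wl: 0
  step 10. node 3  ⊔preds=[-4,4]  new=[-4,4]  old=[-4,3]  +wl: 1,5
  step 11. node 4  ⊔preds=[-4,4]  new=[-3,4]  stable
  step 12. node 0  ⊔preds=[-4,4]  new=[-4,4]  old=[-3,4]  +wl: 4
  step 13. node 1  ⊔preds=[-4,4]  new=[-4,4]  stable
  step 14. node 5  ⊔preds=[-4,4]  new=[-4,4]  stable
  step 15. node 4  ⊔preds=[-4,4]  new=[-3,4]  stable

Least fixpoint reached:
  node 0: [-4,4]
  node 1: [-4,4]
  node 2: [-4,2]
  node 3: [-4,4]
  node 4: [-3,4]
  node 5: [-4,4]
  node 6: [-4,3]

[-4,4]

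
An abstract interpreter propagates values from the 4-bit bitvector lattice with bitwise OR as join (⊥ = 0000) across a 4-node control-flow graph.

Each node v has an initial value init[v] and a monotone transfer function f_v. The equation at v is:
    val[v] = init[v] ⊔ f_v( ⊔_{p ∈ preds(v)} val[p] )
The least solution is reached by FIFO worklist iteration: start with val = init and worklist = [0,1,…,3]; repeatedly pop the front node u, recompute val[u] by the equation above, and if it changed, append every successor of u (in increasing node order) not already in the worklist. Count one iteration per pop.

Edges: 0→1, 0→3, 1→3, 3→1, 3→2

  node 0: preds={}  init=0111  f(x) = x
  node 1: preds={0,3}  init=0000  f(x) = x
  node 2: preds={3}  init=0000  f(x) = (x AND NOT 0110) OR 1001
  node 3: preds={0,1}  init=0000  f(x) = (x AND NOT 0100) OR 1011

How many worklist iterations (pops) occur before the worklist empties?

7

Worklist (7 pops):
  #1 pop 0: in=0000 → 0111 (no change)
  #2 pop 1: in=0111 → 0111 (was 0000); enqueue []
  #3 pop 2: in=0000 → 1001 (was 0000); enqueue []
  #4 pop 3: in=0111 → 1011 (was 0000); enqueue [1,2]
  #5 pop 1: in=1111 → 1111 (was 0111); enqueue [3]
  #6 pop 2: in=1011 → 1001 (no change)
  #7 pop 3: in=1111 → 1011 (no change)

Fixpoint:
  val[0] = 0111
  val[1] = 1111
  val[2] = 1001
  val[3] = 1011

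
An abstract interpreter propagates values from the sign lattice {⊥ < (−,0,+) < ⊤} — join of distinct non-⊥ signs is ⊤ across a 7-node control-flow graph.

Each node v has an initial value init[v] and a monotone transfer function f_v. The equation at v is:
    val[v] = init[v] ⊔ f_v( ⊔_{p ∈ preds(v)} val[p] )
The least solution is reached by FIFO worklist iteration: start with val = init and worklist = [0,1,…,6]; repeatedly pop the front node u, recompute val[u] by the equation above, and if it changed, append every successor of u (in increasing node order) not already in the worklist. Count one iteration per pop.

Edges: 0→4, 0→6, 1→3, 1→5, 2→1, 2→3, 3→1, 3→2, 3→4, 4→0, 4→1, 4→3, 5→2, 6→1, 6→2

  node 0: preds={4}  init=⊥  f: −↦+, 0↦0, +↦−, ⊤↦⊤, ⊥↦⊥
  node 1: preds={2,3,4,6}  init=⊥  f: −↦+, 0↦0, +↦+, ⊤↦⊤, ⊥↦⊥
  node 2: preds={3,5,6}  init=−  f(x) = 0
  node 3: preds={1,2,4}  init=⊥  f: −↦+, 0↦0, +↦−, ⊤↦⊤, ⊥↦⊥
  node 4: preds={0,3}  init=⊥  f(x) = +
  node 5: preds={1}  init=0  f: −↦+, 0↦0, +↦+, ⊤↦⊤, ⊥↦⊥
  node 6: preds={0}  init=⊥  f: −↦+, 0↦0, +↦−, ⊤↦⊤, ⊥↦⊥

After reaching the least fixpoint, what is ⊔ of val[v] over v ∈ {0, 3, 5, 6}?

⊤

Trace (16 dequeues):
  [1] u=0 | in ⊥ | out ⊥ | ==
  [2] u=1 | in − | out + | prev ⊥ | push {}
  [3] u=2 | in 0 | out ⊤ | prev − | push {1}
  [4] u=3 | in ⊤ | out ⊤ | prev ⊥ | push {2}
  [5] u=4 | in ⊤ | out + | prev ⊥ | push {0,3}
  [6] u=5 | in + | out ⊤ | prev 0 | push {}
  [7] u=6 | in ⊥ | out ⊥ | ==
  [8] u=1 | in ⊤ | out ⊤ | prev + | push {5}
  [9] u=2 | in ⊤ | out ⊤ | ==
  [10] u=0 | in + | out − | prev ⊥ | push {4,6}
  [11] u=3 | in ⊤ | out ⊤ | ==
  [12] u=5 | in ⊤ | out ⊤ | ==
  [13] u=4 | in ⊤ | out + | ==
  [14] u=6 | in − | out + | prev ⊥ | push {1,2}
  [15] u=1 | in ⊤ | out ⊤ | ==
  [16] u=2 | in ⊤ | out ⊤ | ==

Converged values:
  [0] −
  [1] ⊤
  [2] ⊤
  [3] ⊤
  [4] +
  [5] ⊤
  [6] +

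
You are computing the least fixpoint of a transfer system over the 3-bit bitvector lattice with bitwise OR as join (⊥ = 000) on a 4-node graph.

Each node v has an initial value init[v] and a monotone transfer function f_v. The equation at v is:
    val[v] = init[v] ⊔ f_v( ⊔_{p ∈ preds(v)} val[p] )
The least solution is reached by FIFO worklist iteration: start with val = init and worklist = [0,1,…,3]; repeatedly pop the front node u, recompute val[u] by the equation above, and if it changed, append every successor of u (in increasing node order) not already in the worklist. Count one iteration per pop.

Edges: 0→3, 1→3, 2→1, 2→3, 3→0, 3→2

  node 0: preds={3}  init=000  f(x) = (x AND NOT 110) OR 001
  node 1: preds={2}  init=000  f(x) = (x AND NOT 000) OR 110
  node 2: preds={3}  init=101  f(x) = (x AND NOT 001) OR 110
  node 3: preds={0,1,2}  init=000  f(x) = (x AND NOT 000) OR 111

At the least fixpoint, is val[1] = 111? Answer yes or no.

yes

Trace (7 dequeues):
  [1] u=0 | in 000 | out 001 | prev 000 | push {}
  [2] u=1 | in 101 | out 111 | prev 000 | push {}
  [3] u=2 | in 000 | out 111 | prev 101 | push {1}
  [4] u=3 | in 111 | out 111 | prev 000 | push {0,2}
  [5] u=1 | in 111 | out 111 | ==
  [6] u=0 | in 111 | out 001 | ==
  [7] u=2 | in 111 | out 111 | ==

Converged values:
  [0] 001
  [1] 111
  [2] 111
  [3] 111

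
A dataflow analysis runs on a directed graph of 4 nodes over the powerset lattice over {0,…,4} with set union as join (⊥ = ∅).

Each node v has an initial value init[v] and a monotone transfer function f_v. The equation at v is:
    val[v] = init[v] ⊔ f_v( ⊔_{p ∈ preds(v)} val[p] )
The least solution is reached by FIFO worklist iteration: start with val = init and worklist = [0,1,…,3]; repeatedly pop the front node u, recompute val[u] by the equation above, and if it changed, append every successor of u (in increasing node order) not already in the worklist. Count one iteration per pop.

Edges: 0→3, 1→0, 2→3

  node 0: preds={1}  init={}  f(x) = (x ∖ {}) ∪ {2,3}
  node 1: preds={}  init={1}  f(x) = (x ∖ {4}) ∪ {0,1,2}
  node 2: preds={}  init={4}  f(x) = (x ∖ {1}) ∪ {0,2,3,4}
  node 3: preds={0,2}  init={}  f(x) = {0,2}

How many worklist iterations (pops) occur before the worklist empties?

Worklist (6 pops):
  #1 pop 0: in={1} → {1,2,3} (was {}); enqueue []
  #2 pop 1: in={} → {0,1,2} (was {1}); enqueue [0]
  #3 pop 2: in={} → {0,2,3,4} (was {4}); enqueue []
  #4 pop 3: in={0,1,2,3,4} → {0,2} (was {}); enqueue []
  #5 pop 0: in={0,1,2} → {0,1,2,3} (was {1,2,3}); enqueue [3]
  #6 pop 3: in={0,1,2,3,4} → {0,2} (no change)

Fixpoint:
  val[0] = {0,1,2,3}
  val[1] = {0,1,2}
  val[2] = {0,2,3,4}
  val[3] = {0,2}

6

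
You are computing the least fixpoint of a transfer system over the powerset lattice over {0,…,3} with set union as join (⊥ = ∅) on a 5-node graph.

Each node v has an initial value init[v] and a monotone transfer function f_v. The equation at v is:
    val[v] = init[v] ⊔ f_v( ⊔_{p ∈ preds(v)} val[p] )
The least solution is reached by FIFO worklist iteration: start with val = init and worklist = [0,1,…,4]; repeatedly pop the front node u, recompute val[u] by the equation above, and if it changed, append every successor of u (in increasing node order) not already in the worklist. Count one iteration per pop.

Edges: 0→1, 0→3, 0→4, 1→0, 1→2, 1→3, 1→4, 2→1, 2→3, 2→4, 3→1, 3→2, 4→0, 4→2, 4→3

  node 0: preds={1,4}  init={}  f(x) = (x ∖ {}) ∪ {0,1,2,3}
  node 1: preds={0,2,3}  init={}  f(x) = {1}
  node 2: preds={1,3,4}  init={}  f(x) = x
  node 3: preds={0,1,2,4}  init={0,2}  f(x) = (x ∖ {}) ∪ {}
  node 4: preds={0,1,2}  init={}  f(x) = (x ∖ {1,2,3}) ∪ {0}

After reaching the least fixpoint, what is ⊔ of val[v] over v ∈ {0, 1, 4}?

{0,1,2,3}

Trace (11 dequeues):
  [1] u=0 | in {} | out {0,1,2,3} | prev {} | push {}
  [2] u=1 | in {0,1,2,3} | out {1} | prev {} | push {0}
  [3] u=2 | in {0,1,2} | out {0,1,2} | prev {} | push {1}
  [4] u=3 | in {0,1,2,3} | out {0,1,2,3} | prev {0,2} | push {2}
  [5] u=4 | in {0,1,2,3} | out {0} | prev {} | push {3}
  [6] u=0 | in {0,1} | out {0,1,2,3} | ==
  [7] u=1 | in {0,1,2,3} | out {1} | ==
  [8] u=2 | in {0,1,2,3} | out {0,1,2,3} | prev {0,1,2} | push {1,4}
  [9] u=3 | in {0,1,2,3} | out {0,1,2,3} | ==
  [10] u=1 | in {0,1,2,3} | out {1} | ==
  [11] u=4 | in {0,1,2,3} | out {0} | ==

Converged values:
  [0] {0,1,2,3}
  [1] {1}
  [2] {0,1,2,3}
  [3] {0,1,2,3}
  [4] {0}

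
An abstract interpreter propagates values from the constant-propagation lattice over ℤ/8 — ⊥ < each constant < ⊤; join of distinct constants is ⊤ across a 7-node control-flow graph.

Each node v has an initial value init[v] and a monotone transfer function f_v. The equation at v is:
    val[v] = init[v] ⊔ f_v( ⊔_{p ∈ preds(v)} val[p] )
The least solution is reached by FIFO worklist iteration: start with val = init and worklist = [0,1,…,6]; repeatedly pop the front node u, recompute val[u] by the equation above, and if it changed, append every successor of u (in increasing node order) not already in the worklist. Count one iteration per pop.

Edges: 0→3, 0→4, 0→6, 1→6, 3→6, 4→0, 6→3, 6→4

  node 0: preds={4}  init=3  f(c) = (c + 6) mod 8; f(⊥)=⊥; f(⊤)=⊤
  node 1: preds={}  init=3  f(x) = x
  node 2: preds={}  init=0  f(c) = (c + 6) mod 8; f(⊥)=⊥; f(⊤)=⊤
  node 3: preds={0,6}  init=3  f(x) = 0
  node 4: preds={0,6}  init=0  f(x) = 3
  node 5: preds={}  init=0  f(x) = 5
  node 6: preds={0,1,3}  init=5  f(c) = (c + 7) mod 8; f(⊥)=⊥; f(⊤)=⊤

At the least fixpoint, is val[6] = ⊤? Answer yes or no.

yes

Worklist (10 pops):
  #1 pop 0: in=0 → ⊤ (was 3); enqueue []
  #2 pop 1: in=⊥ → 3 (no change)
  #3 pop 2: in=⊥ → 0 (no change)
  #4 pop 3: in=⊤ → ⊤ (was 3); enqueue []
  #5 pop 4: in=⊤ → ⊤ (was 0); enqueue [0]
  #6 pop 5: in=⊥ → ⊤ (was 0); enqueue []
  #7 pop 6: in=⊤ → ⊤ (was 5); enqueue [3,4]
  #8 pop 0: in=⊤ → ⊤ (no change)
  #9 pop 3: in=⊤ → ⊤ (no change)
  #10 pop 4: in=⊤ → ⊤ (no change)

Fixpoint:
  val[0] = ⊤
  val[1] = 3
  val[2] = 0
  val[3] = ⊤
  val[4] = ⊤
  val[5] = ⊤
  val[6] = ⊤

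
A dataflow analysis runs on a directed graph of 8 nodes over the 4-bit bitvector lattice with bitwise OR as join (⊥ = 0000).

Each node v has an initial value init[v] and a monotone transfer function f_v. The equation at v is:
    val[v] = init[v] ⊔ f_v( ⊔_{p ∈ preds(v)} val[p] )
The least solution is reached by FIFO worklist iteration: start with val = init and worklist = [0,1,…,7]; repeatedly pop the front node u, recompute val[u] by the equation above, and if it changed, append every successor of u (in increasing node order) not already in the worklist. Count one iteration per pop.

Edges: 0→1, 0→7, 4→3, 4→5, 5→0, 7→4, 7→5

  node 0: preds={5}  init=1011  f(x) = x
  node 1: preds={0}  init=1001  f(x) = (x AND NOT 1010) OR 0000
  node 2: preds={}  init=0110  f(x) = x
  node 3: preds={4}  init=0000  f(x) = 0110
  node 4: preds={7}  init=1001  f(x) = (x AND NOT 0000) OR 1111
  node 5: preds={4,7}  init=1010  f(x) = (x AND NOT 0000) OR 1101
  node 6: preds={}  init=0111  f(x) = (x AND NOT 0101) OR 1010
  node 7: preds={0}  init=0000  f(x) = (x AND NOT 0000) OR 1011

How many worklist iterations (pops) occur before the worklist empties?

16

Trace (16 dequeues):
  [1] u=0 | in 1010 | out 1011 | ==
  [2] u=1 | in 1011 | out 1001 | ==
  [3] u=2 | in 0000 | out 0110 | ==
  [4] u=3 | in 1001 | out 0110 | prev 0000 | push {}
  [5] u=4 | in 0000 | out 1111 | prev 1001 | push {3}
  [6] u=5 | in 1111 | out 1111 | prev 1010 | push {0}
  [7] u=6 | in 0000 | out 1111 | prev 0111 | push {}
  [8] u=7 | in 1011 | out 1011 | prev 0000 | push {4,5}
  [9] u=3 | in 1111 | out 0110 | ==
  [10] u=0 | in 1111 | out 1111 | prev 1011 | push {1,7}
  [11] u=4 | in 1011 | out 1111 | ==
  [12] u=5 | in 1111 | out 1111 | ==
  [13] u=1 | in 1111 | out 1101 | prev 1001 | push {}
  [14] u=7 | in 1111 | out 1111 | prev 1011 | push {4,5}
  [15] u=4 | in 1111 | out 1111 | ==
  [16] u=5 | in 1111 | out 1111 | ==

Converged values:
  [0] 1111
  [1] 1101
  [2] 0110
  [3] 0110
  [4] 1111
  [5] 1111
  [6] 1111
  [7] 1111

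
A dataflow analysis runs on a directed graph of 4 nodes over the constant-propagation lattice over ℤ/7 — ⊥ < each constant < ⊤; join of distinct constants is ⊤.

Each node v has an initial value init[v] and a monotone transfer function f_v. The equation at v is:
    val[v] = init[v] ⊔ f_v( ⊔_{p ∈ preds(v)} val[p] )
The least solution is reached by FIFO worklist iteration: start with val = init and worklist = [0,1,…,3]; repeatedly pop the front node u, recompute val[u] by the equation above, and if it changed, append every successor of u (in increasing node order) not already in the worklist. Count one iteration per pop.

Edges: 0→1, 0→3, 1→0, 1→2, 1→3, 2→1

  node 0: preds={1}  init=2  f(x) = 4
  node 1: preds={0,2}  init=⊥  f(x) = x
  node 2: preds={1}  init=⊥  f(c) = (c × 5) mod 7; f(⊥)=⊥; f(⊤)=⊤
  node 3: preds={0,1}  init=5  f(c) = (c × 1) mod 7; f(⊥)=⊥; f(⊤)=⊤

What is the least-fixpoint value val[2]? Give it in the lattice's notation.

⊤

Iteration log — 6 steps:
  step 1. node 0  ⊔preds=⊥  new=⊤  old=2  +wl: 
  step 2. node 1  ⊔preds=⊤  new=⊤  old=⊥  +wl: 0
  step 3. node 2  ⊔preds=⊤  new=⊤  old=⊥  +wl: 1
  step 4. node 3  ⊔preds=⊤  new=⊤  old=5  +wl: 
  step 5. node 0  ⊔preds=⊤  new=⊤  stable
  step 6. node 1  ⊔preds=⊤  new=⊤  stable

Least fixpoint reached:
  node 0: ⊤
  node 1: ⊤
  node 2: ⊤
  node 3: ⊤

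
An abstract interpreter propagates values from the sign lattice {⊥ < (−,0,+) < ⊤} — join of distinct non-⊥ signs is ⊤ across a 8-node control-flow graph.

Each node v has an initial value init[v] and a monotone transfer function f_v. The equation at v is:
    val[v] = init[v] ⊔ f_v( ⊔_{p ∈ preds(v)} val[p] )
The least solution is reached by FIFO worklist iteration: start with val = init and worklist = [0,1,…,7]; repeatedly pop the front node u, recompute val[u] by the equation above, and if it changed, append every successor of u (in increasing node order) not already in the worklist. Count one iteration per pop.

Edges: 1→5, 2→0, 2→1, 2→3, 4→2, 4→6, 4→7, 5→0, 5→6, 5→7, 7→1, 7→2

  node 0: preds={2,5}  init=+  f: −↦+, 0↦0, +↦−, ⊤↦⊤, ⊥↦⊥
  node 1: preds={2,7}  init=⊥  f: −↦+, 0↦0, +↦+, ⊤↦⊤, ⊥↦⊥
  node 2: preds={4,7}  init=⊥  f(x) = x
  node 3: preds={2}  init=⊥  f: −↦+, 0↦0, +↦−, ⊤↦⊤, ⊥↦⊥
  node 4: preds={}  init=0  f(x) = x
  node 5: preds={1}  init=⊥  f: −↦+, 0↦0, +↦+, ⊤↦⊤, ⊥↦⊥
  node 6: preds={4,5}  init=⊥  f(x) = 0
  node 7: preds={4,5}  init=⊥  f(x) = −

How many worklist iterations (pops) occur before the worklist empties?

17

Worklist (17 pops):
  #1 pop 0: in=⊥ → + (no change)
  #2 pop 1: in=⊥ → ⊥ (no change)
  #3 pop 2: in=0 → 0 (was ⊥); enqueue [0,1]
  #4 pop 3: in=0 → 0 (was ⊥); enqueue []
  #5 pop 4: in=⊥ → 0 (no change)
  #6 pop 5: in=⊥ → ⊥ (no change)
  #7 pop 6: in=0 → 0 (was ⊥); enqueue []
  #8 pop 7: in=0 → − (was ⊥); enqueue [2]
  #9 pop 0: in=0 → ⊤ (was +); enqueue []
  #10 pop 1: in=⊤ → ⊤ (was ⊥); enqueue [5]
  #11 pop 2: in=⊤ → ⊤ (was 0); enqueue [0,1,3]
  #12 pop 5: in=⊤ → ⊤ (was ⊥); enqueue [6,7]
  #13 pop 0: in=⊤ → ⊤ (no change)
  #14 pop 1: in=⊤ → ⊤ (no change)
  #15 pop 3: in=⊤ → ⊤ (was 0); enqueue []
  #16 pop 6: in=⊤ → 0 (no change)
  #17 pop 7: in=⊤ → − (no change)

Fixpoint:
  val[0] = ⊤
  val[1] = ⊤
  val[2] = ⊤
  val[3] = ⊤
  val[4] = 0
  val[5] = ⊤
  val[6] = 0
  val[7] = −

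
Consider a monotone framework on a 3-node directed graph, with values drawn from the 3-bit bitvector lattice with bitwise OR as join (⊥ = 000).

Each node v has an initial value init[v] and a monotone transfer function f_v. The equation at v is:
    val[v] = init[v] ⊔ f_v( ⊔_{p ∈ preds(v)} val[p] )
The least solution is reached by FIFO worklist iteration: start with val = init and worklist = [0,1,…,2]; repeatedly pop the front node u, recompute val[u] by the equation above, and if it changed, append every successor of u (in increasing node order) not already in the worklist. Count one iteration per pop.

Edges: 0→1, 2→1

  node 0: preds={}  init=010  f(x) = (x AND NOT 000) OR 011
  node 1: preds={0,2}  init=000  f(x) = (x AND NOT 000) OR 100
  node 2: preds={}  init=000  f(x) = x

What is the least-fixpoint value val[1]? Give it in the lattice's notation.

Iteration log — 3 steps:
  step 1. node 0  ⊔preds=000  new=011  old=010  +wl: 
  step 2. node 1  ⊔preds=011  new=111  old=000  +wl: 
  step 3. node 2  ⊔preds=000  new=000  stable

Least fixpoint reached:
  node 0: 011
  node 1: 111
  node 2: 000

111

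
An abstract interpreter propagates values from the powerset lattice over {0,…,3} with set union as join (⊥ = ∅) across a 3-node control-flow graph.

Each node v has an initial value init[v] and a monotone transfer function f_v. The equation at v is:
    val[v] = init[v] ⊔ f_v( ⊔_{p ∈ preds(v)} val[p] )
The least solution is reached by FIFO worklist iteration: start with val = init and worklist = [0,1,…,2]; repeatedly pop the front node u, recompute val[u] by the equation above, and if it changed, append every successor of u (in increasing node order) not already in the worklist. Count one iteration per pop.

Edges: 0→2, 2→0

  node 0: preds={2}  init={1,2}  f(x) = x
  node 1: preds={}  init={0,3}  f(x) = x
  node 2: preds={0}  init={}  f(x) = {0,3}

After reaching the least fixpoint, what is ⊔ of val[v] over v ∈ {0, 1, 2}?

{0,1,2,3}

Worklist (5 pops):
  #1 pop 0: in={} → {1,2} (no change)
  #2 pop 1: in={} → {0,3} (no change)
  #3 pop 2: in={1,2} → {0,3} (was {}); enqueue [0]
  #4 pop 0: in={0,3} → {0,1,2,3} (was {1,2}); enqueue [2]
  #5 pop 2: in={0,1,2,3} → {0,3} (no change)

Fixpoint:
  val[0] = {0,1,2,3}
  val[1] = {0,3}
  val[2] = {0,3}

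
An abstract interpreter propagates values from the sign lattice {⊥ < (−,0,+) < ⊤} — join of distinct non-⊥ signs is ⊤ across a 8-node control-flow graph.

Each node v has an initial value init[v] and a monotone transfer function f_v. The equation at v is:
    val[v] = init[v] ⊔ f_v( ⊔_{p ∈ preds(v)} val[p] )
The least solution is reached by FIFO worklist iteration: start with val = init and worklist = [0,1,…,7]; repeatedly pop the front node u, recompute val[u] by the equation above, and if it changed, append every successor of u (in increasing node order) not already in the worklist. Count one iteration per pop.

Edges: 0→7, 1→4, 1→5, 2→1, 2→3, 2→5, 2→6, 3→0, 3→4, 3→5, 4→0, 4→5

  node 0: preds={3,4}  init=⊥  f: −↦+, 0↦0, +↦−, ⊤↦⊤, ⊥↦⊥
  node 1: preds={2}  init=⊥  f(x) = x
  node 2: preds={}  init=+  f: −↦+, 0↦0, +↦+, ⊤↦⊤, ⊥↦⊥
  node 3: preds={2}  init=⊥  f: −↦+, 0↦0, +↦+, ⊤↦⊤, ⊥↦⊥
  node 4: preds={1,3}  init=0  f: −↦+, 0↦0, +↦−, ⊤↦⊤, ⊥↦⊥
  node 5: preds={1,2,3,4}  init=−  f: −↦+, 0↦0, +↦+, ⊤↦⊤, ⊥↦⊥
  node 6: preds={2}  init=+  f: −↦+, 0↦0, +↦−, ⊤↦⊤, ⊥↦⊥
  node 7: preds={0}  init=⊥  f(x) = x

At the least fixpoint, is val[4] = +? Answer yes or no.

Iteration log — 10 steps:
  step 1. node 0  ⊔preds=0  new=0  old=⊥  +wl: 
  step 2. node 1  ⊔preds=+  new=+  old=⊥  +wl: 
  step 3. node 2  ⊔preds=⊥  new=+  stable
  step 4. node 3  ⊔preds=+  new=+  old=⊥  +wl: 0
  step 5. node 4  ⊔preds=+  new=⊤  old=0  +wl: 
  step 6. node 5  ⊔preds=⊤  new=⊤  old=−  +wl: 
  step 7. node 6  ⊔preds=+  new=⊤  old=+  +wl: 
  step 8. node 7  ⊔preds=0  new=0  old=⊥  +wl: 
  step 9. node 0  ⊔preds=⊤  new=⊤  old=0  +wl: 7
  step 10. node 7  ⊔preds=⊤  new=⊤  old=0  +wl: 

Least fixpoint reached:
  node 0: ⊤
  node 1: +
  node 2: +
  node 3: +
  node 4: ⊤
  node 5: ⊤
  node 6: ⊤
  node 7: ⊤

no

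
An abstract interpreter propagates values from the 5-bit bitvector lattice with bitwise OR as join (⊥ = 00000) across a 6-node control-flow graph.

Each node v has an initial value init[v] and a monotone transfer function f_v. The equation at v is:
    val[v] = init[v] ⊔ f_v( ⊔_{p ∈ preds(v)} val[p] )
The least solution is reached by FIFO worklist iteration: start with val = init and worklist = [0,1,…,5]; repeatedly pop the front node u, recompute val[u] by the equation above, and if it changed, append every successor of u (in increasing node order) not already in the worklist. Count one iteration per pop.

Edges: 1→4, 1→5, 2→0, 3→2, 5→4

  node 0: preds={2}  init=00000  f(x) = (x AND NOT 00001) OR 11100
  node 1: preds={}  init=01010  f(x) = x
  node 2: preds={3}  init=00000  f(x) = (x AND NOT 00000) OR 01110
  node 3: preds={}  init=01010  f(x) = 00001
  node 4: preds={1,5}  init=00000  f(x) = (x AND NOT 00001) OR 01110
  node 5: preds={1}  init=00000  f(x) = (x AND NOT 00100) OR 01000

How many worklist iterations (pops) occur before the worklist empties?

10

Iteration log — 10 steps:
  step 1. node 0  ⊔preds=00000  new=11100  old=00000  +wl: 
  step 2. node 1  ⊔preds=00000  new=01010  stable
  step 3. node 2  ⊔preds=01010  new=01110  old=00000  +wl: 0
  step 4. node 3  ⊔preds=00000  new=01011  old=01010  +wl: 2
  step 5. node 4  ⊔preds=01010  new=01110  old=00000  +wl: 
  step 6. node 5  ⊔preds=01010  new=01010  old=00000  +wl: 4
  step 7. node 0  ⊔preds=01110  new=11110  old=11100  +wl: 
  step 8. node 2  ⊔preds=01011  new=01111  old=01110  +wl: 0
  step 9. node 4  ⊔preds=01010  new=01110  stable
  step 10. node 0  ⊔preds=01111  new=11110  stable

Least fixpoint reached:
  node 0: 11110
  node 1: 01010
  node 2: 01111
  node 3: 01011
  node 4: 01110
  node 5: 01010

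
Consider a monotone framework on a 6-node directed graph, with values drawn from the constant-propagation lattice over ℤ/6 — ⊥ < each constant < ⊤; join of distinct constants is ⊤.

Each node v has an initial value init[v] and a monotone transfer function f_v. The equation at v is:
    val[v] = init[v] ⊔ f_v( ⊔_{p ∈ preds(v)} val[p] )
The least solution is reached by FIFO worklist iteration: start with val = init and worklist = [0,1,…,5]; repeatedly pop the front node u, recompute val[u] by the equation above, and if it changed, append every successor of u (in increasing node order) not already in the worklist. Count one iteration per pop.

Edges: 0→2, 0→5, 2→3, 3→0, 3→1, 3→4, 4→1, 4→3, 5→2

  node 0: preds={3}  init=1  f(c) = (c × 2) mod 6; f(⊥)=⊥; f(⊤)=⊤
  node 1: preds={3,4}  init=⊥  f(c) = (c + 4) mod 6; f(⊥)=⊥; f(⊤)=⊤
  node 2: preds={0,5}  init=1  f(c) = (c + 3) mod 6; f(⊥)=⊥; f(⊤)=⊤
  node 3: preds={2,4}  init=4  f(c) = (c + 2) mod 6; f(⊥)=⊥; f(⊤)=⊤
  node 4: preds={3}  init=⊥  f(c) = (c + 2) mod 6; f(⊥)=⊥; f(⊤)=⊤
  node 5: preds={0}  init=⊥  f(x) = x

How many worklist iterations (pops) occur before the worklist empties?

10

Worklist (10 pops):
  #1 pop 0: in=4 → ⊤ (was 1); enqueue []
  #2 pop 1: in=4 → 2 (was ⊥); enqueue []
  #3 pop 2: in=⊤ → ⊤ (was 1); enqueue []
  #4 pop 3: in=⊤ → ⊤ (was 4); enqueue [0,1]
  #5 pop 4: in=⊤ → ⊤ (was ⊥); enqueue [3]
  #6 pop 5: in=⊤ → ⊤ (was ⊥); enqueue [2]
  #7 pop 0: in=⊤ → ⊤ (no change)
  #8 pop 1: in=⊤ → ⊤ (was 2); enqueue []
  #9 pop 3: in=⊤ → ⊤ (no change)
  #10 pop 2: in=⊤ → ⊤ (no change)

Fixpoint:
  val[0] = ⊤
  val[1] = ⊤
  val[2] = ⊤
  val[3] = ⊤
  val[4] = ⊤
  val[5] = ⊤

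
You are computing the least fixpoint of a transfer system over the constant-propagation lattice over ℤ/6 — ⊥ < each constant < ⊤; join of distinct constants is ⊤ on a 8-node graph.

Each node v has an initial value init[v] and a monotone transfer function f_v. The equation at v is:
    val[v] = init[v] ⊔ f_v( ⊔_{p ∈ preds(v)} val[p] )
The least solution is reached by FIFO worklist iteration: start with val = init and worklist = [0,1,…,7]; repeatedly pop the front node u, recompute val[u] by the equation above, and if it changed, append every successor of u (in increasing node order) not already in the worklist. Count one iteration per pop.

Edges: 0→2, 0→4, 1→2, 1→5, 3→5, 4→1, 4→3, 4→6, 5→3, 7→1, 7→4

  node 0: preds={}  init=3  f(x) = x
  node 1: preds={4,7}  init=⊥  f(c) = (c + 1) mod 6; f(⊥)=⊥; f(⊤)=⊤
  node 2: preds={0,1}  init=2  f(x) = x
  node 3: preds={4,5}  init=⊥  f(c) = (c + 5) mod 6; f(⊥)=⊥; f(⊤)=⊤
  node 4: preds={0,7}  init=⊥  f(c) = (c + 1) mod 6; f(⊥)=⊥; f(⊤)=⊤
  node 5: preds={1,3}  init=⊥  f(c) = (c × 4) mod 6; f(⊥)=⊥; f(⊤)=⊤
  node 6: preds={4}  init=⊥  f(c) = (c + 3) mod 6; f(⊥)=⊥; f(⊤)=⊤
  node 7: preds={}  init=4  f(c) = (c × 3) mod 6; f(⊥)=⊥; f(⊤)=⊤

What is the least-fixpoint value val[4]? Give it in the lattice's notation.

⊤

Trace (13 dequeues):
  [1] u=0 | in ⊥ | out 3 | ==
  [2] u=1 | in 4 | out 5 | prev ⊥ | push {}
  [3] u=2 | in ⊤ | out ⊤ | prev 2 | push {}
  [4] u=3 | in ⊥ | out ⊥ | ==
  [5] u=4 | in ⊤ | out ⊤ | prev ⊥ | push {1,3}
  [6] u=5 | in 5 | out 2 | prev ⊥ | push {}
  [7] u=6 | in ⊤ | out ⊤ | prev ⊥ | push {}
  [8] u=7 | in ⊥ | out 4 | ==
  [9] u=1 | in ⊤ | out ⊤ | prev 5 | push {2,5}
  [10] u=3 | in ⊤ | out ⊤ | prev ⊥ | push {}
  [11] u=2 | in ⊤ | out ⊤ | ==
  [12] u=5 | in ⊤ | out ⊤ | prev 2 | push {3}
  [13] u=3 | in ⊤ | out ⊤ | ==

Converged values:
  [0] 3
  [1] ⊤
  [2] ⊤
  [3] ⊤
  [4] ⊤
  [5] ⊤
  [6] ⊤
  [7] 4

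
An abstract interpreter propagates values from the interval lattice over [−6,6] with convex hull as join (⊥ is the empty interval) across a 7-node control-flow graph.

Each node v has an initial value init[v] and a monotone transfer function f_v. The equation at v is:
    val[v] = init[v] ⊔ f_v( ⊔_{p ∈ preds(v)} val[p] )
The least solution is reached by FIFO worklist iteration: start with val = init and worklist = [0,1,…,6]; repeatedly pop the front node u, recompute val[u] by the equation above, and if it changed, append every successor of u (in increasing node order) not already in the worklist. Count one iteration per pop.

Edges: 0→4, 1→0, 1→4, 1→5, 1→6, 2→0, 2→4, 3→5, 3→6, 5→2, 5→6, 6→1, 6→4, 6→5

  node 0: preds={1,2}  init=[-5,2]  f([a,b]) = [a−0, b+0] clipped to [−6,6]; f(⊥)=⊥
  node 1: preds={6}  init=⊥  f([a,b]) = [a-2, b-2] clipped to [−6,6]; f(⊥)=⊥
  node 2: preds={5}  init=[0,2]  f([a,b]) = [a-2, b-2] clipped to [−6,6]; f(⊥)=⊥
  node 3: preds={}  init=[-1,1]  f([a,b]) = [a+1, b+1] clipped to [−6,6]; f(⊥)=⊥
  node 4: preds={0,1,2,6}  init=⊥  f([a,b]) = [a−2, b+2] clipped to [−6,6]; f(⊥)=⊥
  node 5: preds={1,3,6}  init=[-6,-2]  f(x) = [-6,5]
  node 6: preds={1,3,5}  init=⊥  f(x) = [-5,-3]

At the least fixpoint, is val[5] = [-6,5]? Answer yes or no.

Worklist (15 pops):
  #1 pop 0: in=[0,2] → [-5,2] (no change)
  #2 pop 1: in=⊥ → ⊥ (no change)
  #3 pop 2: in=[-6,-2] → [-6,2] (was [0,2]); enqueue [0]
  #4 pop 3: in=⊥ → [-1,1] (no change)
  #5 pop 4: in=[-6,2] → [-6,4] (was ⊥); enqueue []
  #6 pop 5: in=[-1,1] → [-6,5] (was [-6,-2]); enqueue [2]
  #7 pop 6: in=[-6,5] → [-5,-3] (was ⊥); enqueue [1,4,5]
  #8 pop 0: in=[-6,2] → [-6,2] (was [-5,2]); enqueue []
  #9 pop 2: in=[-6,5] → [-6,3] (was [-6,2]); enqueue [0]
  #10 pop 1: in=[-5,-3] → [-6,-5] (was ⊥); enqueue [6]
  #11 pop 4: in=[-6,3] → [-6,5] (was [-6,4]); enqueue []
  #12 pop 5: in=[-6,1] → [-6,5] (no change)
  #13 pop 0: in=[-6,3] → [-6,3] (was [-6,2]); enqueue [4]
  #14 pop 6: in=[-6,5] → [-5,-3] (no change)
  #15 pop 4: in=[-6,3] → [-6,5] (no change)

Fixpoint:
  val[0] = [-6,3]
  val[1] = [-6,-5]
  val[2] = [-6,3]
  val[3] = [-1,1]
  val[4] = [-6,5]
  val[5] = [-6,5]
  val[6] = [-5,-3]

yes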